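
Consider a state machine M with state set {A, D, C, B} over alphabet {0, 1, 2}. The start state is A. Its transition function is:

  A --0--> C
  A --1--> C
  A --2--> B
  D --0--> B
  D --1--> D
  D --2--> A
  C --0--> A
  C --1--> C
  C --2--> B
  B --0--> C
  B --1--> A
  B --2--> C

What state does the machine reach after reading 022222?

A → C → B → C → B → C → B

B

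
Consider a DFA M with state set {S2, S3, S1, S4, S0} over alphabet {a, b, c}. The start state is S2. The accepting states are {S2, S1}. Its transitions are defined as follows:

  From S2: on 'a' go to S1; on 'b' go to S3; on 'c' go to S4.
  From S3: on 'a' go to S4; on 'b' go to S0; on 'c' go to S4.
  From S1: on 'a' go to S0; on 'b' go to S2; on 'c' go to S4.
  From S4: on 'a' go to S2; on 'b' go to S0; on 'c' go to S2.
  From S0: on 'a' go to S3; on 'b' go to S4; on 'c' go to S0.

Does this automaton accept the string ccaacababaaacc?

Yes

S2 → S4 → S2 → S1 → S0 → S0 → S3 → S0 → S3 → S0 → S3 → S4 → S2 → S4 → S2
End state S2 is accepting.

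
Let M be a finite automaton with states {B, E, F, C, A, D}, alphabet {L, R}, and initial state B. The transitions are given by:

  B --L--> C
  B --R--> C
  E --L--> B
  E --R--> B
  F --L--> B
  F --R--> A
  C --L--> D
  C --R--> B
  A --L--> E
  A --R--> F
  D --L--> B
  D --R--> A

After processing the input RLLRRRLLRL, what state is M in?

B → C → D → B → C → B → C → D → B → C → D

D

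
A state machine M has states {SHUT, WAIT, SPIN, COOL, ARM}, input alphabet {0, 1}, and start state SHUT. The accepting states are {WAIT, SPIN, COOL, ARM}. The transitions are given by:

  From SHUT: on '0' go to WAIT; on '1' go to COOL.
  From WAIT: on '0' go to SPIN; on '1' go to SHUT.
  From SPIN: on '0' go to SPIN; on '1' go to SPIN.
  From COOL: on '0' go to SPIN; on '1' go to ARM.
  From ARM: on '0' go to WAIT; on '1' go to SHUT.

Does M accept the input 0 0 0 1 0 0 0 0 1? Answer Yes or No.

SHUT → WAIT → SPIN → SPIN → SPIN → SPIN → SPIN → SPIN → SPIN → SPIN
End state SPIN is accepting.

Yes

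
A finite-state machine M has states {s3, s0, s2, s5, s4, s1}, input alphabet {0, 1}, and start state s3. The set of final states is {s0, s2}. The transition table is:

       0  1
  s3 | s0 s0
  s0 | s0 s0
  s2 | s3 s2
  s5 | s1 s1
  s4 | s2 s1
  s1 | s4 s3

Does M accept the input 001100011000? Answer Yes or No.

start at s3
read '0': s3 → s0
read '0': s0 → s0
read '1': s0 → s0
read '1': s0 → s0
read '0': s0 → s0
read '0': s0 → s0
read '0': s0 → s0
read '1': s0 → s0
read '1': s0 → s0
read '0': s0 → s0
read '0': s0 → s0
read '0': s0 → s0
End state s0 is accepting.

Yes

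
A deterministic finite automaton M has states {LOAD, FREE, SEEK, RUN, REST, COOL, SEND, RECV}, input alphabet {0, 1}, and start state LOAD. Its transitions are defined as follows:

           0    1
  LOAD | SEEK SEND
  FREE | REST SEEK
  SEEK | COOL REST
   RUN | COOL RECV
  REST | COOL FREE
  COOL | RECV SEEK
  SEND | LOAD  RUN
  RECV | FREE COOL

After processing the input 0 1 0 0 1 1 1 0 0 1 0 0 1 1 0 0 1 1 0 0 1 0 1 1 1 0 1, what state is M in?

start at LOAD
read '0': LOAD → SEEK
read '1': SEEK → REST
read '0': REST → COOL
read '0': COOL → RECV
read '1': RECV → COOL
read '1': COOL → SEEK
read '1': SEEK → REST
read '0': REST → COOL
read '0': COOL → RECV
read '1': RECV → COOL
read '0': COOL → RECV
read '0': RECV → FREE
read '1': FREE → SEEK
read '1': SEEK → REST
read '0': REST → COOL
read '0': COOL → RECV
read '1': RECV → COOL
read '1': COOL → SEEK
read '0': SEEK → COOL
read '0': COOL → RECV
read '1': RECV → COOL
read '0': COOL → RECV
read '1': RECV → COOL
read '1': COOL → SEEK
read '1': SEEK → REST
read '0': REST → COOL
read '1': COOL → SEEK

SEEK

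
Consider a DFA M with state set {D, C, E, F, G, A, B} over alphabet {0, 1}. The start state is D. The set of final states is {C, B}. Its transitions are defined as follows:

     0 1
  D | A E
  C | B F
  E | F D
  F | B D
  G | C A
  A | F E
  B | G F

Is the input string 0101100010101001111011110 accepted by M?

No

Trace: D -0-> A -1-> E -0-> F -1-> D -1-> E -0-> F -0-> B -0-> G -1-> A -0-> F -1-> D -0-> A -1-> E -0-> F -0-> B -1-> F -1-> D -1-> E -1-> D -0-> A -1-> E -1-> D -1-> E -1-> D -0-> A
End state A is not accepting.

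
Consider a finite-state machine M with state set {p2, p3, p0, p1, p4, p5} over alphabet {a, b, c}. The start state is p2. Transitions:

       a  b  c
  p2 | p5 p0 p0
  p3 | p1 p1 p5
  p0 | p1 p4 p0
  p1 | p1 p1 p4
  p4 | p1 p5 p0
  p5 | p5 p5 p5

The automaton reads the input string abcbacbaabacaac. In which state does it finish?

p5

start at p2
read 'a': p2 → p5
read 'b': p5 → p5
read 'c': p5 → p5
read 'b': p5 → p5
read 'a': p5 → p5
read 'c': p5 → p5
read 'b': p5 → p5
read 'a': p5 → p5
read 'a': p5 → p5
read 'b': p5 → p5
read 'a': p5 → p5
read 'c': p5 → p5
read 'a': p5 → p5
read 'a': p5 → p5
read 'c': p5 → p5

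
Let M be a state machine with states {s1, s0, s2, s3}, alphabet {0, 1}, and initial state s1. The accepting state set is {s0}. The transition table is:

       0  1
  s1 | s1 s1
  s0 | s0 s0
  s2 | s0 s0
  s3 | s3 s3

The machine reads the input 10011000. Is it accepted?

Trace: s1 -1-> s1 -0-> s1 -0-> s1 -1-> s1 -1-> s1 -0-> s1 -0-> s1 -0-> s1
End state s1 is not accepting.

No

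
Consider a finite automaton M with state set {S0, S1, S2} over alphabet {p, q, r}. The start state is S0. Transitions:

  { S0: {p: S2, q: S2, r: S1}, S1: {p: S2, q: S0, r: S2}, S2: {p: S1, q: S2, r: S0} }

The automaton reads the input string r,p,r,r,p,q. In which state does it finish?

S0 → S1 → S2 → S0 → S1 → S2 → S2

S2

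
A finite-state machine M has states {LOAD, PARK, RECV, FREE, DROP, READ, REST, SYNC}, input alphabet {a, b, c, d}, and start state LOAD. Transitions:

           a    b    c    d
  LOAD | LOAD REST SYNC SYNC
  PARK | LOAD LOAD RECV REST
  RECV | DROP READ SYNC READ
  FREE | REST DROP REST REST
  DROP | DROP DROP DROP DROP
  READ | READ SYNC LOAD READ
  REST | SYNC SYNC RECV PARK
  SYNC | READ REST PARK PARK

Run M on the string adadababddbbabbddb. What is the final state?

LOAD → LOAD → SYNC → READ → READ → READ → SYNC → READ → SYNC → PARK → REST → SYNC → REST → SYNC → REST → SYNC → PARK → REST → SYNC

SYNC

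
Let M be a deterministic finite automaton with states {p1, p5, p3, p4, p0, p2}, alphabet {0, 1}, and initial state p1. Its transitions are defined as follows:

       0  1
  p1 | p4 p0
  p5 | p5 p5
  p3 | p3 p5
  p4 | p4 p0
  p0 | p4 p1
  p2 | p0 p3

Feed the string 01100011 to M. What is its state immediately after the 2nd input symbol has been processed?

p1 → p4 → p0
After 2 symbols: p0.

p0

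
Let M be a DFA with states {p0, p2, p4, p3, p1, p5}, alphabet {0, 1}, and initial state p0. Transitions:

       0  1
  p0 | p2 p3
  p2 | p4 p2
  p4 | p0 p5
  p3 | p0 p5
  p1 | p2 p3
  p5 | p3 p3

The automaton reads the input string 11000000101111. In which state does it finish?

p3

Trace: p0 -1-> p3 -1-> p5 -0-> p3 -0-> p0 -0-> p2 -0-> p4 -0-> p0 -0-> p2 -1-> p2 -0-> p4 -1-> p5 -1-> p3 -1-> p5 -1-> p3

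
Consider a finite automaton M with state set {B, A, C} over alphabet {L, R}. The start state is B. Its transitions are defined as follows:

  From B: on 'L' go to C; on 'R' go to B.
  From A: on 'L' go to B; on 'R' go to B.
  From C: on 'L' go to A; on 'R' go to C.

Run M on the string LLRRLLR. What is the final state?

Trace: B -L-> C -L-> A -R-> B -R-> B -L-> C -L-> A -R-> B

B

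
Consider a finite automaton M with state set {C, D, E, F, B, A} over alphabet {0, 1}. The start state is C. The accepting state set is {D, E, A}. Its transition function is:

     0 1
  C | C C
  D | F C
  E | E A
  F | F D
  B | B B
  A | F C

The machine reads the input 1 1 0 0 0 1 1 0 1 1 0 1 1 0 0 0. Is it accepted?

No

C → C → C → C → C → C → C → C → C → C → C → C → C → C → C → C → C
End state C is not accepting.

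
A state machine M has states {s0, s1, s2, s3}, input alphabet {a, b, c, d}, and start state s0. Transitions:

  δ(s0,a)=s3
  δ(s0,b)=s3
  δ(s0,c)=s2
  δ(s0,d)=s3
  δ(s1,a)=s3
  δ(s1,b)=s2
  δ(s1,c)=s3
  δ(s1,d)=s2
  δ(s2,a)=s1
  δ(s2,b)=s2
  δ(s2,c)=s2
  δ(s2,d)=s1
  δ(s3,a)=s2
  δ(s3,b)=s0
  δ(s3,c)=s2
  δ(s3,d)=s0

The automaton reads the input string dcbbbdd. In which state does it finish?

s2

s0 → s3 → s2 → s2 → s2 → s2 → s1 → s2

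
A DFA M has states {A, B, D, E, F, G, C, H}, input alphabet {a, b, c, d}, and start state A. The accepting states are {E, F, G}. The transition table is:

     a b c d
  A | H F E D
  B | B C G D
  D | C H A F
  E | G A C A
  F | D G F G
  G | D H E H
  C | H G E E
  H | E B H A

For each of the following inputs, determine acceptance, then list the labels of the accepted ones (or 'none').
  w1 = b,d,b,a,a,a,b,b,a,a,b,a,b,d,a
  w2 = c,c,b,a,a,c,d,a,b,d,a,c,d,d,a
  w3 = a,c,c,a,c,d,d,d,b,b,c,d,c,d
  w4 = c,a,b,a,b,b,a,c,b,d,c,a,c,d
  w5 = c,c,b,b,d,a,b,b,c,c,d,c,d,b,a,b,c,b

none

w1: Trace: A -b-> F -d-> G -b-> H -a-> E -a-> G -a-> D -b-> H -b-> B -a-> B -a-> B -b-> C -a-> H -b-> B -d-> D -a-> C  → end C, rejected
w2: Trace: A -c-> E -c-> C -b-> G -a-> D -a-> C -c-> E -d-> A -a-> H -b-> B -d-> D -a-> C -c-> E -d-> A -d-> D -a-> C  → end C, rejected
w3: Trace: A -a-> H -c-> H -c-> H -a-> E -c-> C -d-> E -d-> A -d-> D -b-> H -b-> B -c-> G -d-> H -c-> H -d-> A  → end A, rejected
w4: Trace: A -c-> E -a-> G -b-> H -a-> E -b-> A -b-> F -a-> D -c-> A -b-> F -d-> G -c-> E -a-> G -c-> E -d-> A  → end A, rejected
w5: Trace: A -c-> E -c-> C -b-> G -b-> H -d-> A -a-> H -b-> B -b-> C -c-> E -c-> C -d-> E -c-> C -d-> E -b-> A -a-> H -b-> B -c-> G -b-> H  → end H, rejected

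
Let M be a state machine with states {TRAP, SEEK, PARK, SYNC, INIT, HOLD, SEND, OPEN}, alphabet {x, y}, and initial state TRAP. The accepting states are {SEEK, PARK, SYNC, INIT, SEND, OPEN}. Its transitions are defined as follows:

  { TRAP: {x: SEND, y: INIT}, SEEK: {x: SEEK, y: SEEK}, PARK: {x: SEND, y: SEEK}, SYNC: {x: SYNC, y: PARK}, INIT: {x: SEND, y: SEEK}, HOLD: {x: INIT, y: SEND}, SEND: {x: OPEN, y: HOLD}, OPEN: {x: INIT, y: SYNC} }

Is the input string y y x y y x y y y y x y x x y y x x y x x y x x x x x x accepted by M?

Yes

TRAP → INIT → SEEK → SEEK → SEEK → SEEK → SEEK → SEEK → SEEK → SEEK → SEEK → SEEK → SEEK → SEEK → SEEK → SEEK → SEEK → SEEK → SEEK → SEEK → SEEK → SEEK → SEEK → SEEK → SEEK → SEEK → SEEK → SEEK → SEEK
End state SEEK is accepting.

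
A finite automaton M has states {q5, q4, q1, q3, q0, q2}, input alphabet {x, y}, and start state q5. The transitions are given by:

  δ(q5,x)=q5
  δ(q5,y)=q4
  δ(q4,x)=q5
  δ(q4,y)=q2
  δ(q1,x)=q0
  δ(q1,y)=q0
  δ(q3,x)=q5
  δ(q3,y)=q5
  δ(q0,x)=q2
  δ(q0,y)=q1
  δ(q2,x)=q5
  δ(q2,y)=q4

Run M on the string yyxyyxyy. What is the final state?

q2

Trace: q5 -y-> q4 -y-> q2 -x-> q5 -y-> q4 -y-> q2 -x-> q5 -y-> q4 -y-> q2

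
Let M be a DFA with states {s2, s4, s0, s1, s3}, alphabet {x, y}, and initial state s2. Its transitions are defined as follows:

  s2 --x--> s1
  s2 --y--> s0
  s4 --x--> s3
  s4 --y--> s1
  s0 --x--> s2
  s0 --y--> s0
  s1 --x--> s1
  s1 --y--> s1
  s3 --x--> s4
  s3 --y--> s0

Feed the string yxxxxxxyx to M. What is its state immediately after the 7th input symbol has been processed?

start at s2
read 'y': s2 → s0
read 'x': s0 → s2
read 'x': s2 → s1
read 'x': s1 → s1
read 'x': s1 → s1
read 'x': s1 → s1
read 'x': s1 → s1
After 7 symbols: s1.

s1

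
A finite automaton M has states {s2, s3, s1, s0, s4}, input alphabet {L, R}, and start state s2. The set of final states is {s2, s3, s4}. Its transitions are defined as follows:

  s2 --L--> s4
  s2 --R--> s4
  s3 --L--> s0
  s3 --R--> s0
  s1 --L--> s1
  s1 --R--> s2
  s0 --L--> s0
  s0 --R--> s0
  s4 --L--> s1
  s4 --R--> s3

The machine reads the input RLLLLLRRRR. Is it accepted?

s2 → s4 → s1 → s1 → s1 → s1 → s1 → s2 → s4 → s3 → s0
End state s0 is not accepting.

No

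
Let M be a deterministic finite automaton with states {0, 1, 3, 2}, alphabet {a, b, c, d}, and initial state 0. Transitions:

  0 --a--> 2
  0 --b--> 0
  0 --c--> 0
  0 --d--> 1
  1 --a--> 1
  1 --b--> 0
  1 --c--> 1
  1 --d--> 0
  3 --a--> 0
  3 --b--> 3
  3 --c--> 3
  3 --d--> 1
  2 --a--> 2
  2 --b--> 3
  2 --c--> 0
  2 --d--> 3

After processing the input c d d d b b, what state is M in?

start at 0
read 'c': 0 → 0
read 'd': 0 → 1
read 'd': 1 → 0
read 'd': 0 → 1
read 'b': 1 → 0
read 'b': 0 → 0

0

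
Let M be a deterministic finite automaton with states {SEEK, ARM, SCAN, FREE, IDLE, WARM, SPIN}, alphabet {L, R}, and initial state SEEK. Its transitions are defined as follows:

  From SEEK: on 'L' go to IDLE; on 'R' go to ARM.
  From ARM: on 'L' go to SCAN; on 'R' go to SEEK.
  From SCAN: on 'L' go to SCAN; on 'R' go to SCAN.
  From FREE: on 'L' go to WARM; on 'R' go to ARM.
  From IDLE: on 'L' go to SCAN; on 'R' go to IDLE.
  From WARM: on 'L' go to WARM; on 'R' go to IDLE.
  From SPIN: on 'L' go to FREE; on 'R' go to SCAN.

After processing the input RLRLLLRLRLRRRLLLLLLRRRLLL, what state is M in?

start at SEEK
read 'R': SEEK → ARM
read 'L': ARM → SCAN
read 'R': SCAN → SCAN
read 'L': SCAN → SCAN
read 'L': SCAN → SCAN
read 'L': SCAN → SCAN
read 'R': SCAN → SCAN
read 'L': SCAN → SCAN
read 'R': SCAN → SCAN
read 'L': SCAN → SCAN
read 'R': SCAN → SCAN
read 'R': SCAN → SCAN
read 'R': SCAN → SCAN
read 'L': SCAN → SCAN
read 'L': SCAN → SCAN
read 'L': SCAN → SCAN
read 'L': SCAN → SCAN
read 'L': SCAN → SCAN
read 'L': SCAN → SCAN
read 'R': SCAN → SCAN
read 'R': SCAN → SCAN
read 'R': SCAN → SCAN
read 'L': SCAN → SCAN
read 'L': SCAN → SCAN
read 'L': SCAN → SCAN

SCAN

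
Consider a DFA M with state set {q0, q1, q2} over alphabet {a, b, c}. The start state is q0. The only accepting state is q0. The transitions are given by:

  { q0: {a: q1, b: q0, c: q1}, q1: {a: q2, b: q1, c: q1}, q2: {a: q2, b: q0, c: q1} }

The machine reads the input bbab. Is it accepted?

q0 → q0 → q0 → q1 → q1
End state q1 is not accepting.

No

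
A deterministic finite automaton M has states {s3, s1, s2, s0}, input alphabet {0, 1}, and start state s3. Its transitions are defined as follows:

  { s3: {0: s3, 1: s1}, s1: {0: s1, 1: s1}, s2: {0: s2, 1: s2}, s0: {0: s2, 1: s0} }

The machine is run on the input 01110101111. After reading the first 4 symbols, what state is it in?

Trace: s3 -0-> s3 -1-> s1 -1-> s1 -1-> s1
After 4 symbols: s1.

s1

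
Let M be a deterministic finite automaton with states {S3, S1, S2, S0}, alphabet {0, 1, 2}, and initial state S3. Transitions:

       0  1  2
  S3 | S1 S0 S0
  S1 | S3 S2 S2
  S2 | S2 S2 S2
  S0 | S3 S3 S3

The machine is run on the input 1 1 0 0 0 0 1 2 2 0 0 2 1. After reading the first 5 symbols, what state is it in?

Trace: S3 -1-> S0 -1-> S3 -0-> S1 -0-> S3 -0-> S1
After 5 symbols: S1.

S1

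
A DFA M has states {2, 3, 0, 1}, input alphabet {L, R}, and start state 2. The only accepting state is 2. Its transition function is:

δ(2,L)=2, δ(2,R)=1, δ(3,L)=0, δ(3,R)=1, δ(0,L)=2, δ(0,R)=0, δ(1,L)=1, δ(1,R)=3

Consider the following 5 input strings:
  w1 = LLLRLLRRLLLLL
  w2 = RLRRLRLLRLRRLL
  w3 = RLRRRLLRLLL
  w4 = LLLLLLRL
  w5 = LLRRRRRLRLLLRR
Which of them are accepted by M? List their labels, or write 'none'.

none

w1:
  start at 2
  read 'L': 2 → 2
  read 'L': 2 → 2
  read 'L': 2 → 2
  read 'R': 2 → 1
  read 'L': 1 → 1
  read 'L': 1 → 1
  read 'R': 1 → 3
  read 'R': 3 → 1
  read 'L': 1 → 1
  read 'L': 1 → 1
  read 'L': 1 → 1
  read 'L': 1 → 1
  read 'L': 1 → 1
  end 1, rejected
w2:
  start at 2
  read 'R': 2 → 1
  read 'L': 1 → 1
  read 'R': 1 → 3
  read 'R': 3 → 1
  read 'L': 1 → 1
  read 'R': 1 → 3
  read 'L': 3 → 0
  read 'L': 0 → 2
  read 'R': 2 → 1
  read 'L': 1 → 1
  read 'R': 1 → 3
  read 'R': 3 → 1
  read 'L': 1 → 1
  read 'L': 1 → 1
  end 1, rejected
w3:
  start at 2
  read 'R': 2 → 1
  read 'L': 1 → 1
  read 'R': 1 → 3
  read 'R': 3 → 1
  read 'R': 1 → 3
  read 'L': 3 → 0
  read 'L': 0 → 2
  read 'R': 2 → 1
  read 'L': 1 → 1
  read 'L': 1 → 1
  read 'L': 1 → 1
  end 1, rejected
w4:
  start at 2
  read 'L': 2 → 2
  read 'L': 2 → 2
  read 'L': 2 → 2
  read 'L': 2 → 2
  read 'L': 2 → 2
  read 'L': 2 → 2
  read 'R': 2 → 1
  read 'L': 1 → 1
  end 1, rejected
w5:
  start at 2
  read 'L': 2 → 2
  read 'L': 2 → 2
  read 'R': 2 → 1
  read 'R': 1 → 3
  read 'R': 3 → 1
  read 'R': 1 → 3
  read 'R': 3 → 1
  read 'L': 1 → 1
  read 'R': 1 → 3
  read 'L': 3 → 0
  read 'L': 0 → 2
  read 'L': 2 → 2
  read 'R': 2 → 1
  read 'R': 1 → 3
  end 3, rejected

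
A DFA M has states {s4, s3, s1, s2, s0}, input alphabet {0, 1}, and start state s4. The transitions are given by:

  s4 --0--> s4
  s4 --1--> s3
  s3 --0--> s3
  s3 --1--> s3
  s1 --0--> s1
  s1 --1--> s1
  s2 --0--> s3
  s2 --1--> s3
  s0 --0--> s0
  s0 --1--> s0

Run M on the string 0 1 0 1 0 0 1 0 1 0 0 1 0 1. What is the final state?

s3

Trace: s4 -0-> s4 -1-> s3 -0-> s3 -1-> s3 -0-> s3 -0-> s3 -1-> s3 -0-> s3 -1-> s3 -0-> s3 -0-> s3 -1-> s3 -0-> s3 -1-> s3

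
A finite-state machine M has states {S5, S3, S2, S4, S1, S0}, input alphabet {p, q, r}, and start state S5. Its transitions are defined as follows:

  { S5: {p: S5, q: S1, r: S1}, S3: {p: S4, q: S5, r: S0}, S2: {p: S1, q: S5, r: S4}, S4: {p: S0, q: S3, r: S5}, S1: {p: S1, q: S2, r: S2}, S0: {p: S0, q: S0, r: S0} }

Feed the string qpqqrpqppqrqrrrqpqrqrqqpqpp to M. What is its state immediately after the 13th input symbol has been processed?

S0

S5 → S1 → S1 → S2 → S5 → S1 → S1 → S2 → S1 → S1 → S2 → S4 → S3 → S0
After 13 symbols: S0.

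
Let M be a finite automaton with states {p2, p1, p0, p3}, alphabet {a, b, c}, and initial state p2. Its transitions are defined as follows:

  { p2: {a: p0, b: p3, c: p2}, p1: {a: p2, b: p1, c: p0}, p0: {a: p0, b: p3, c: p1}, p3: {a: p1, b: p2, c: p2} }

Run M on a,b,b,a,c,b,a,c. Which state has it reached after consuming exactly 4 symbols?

p0

start at p2
read 'a': p2 → p0
read 'b': p0 → p3
read 'b': p3 → p2
read 'a': p2 → p0
After 4 symbols: p0.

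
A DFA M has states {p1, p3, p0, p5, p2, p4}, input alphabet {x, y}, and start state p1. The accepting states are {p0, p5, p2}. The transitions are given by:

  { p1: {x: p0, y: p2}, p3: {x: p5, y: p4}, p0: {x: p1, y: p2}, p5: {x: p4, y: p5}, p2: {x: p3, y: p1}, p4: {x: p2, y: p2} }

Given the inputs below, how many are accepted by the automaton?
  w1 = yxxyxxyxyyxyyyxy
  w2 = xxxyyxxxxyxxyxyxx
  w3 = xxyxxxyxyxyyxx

w1: p1 → p2 → p3 → p5 → p5 → p4 → p2 → p1 → p0 → p2 → p1 → p0 → p2 → p1 → p2 → p3 → p4  → end p4, rejected
w2: p1 → p0 → p1 → p0 → p2 → p1 → p0 → p1 → p0 → p1 → p2 → p3 → p5 → p5 → p4 → p2 → p3 → p5  → end p5, accepted
w3: p1 → p0 → p1 → p2 → p3 → p5 → p4 → p2 → p3 → p4 → p2 → p1 → p2 → p3 → p5  → end p5, accepted

2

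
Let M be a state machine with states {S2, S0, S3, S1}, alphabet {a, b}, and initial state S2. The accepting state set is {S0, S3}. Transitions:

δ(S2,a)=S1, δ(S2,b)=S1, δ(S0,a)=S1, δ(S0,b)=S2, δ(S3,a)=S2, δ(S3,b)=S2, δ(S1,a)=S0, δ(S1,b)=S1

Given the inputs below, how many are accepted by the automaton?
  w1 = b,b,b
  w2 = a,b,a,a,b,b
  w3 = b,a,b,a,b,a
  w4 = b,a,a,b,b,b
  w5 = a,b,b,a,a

1

w1: Trace: S2 -b-> S1 -b-> S1 -b-> S1  → end S1, rejected
w2: Trace: S2 -a-> S1 -b-> S1 -a-> S0 -a-> S1 -b-> S1 -b-> S1  → end S1, rejected
w3: Trace: S2 -b-> S1 -a-> S0 -b-> S2 -a-> S1 -b-> S1 -a-> S0  → end S0, accepted
w4: Trace: S2 -b-> S1 -a-> S0 -a-> S1 -b-> S1 -b-> S1 -b-> S1  → end S1, rejected
w5: Trace: S2 -a-> S1 -b-> S1 -b-> S1 -a-> S0 -a-> S1  → end S1, rejected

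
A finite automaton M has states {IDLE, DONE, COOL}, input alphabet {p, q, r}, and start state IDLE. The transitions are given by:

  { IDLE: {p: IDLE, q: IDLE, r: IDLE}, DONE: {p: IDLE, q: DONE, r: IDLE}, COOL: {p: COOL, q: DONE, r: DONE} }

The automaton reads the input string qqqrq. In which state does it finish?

IDLE

start at IDLE
read 'q': IDLE → IDLE
read 'q': IDLE → IDLE
read 'q': IDLE → IDLE
read 'r': IDLE → IDLE
read 'q': IDLE → IDLE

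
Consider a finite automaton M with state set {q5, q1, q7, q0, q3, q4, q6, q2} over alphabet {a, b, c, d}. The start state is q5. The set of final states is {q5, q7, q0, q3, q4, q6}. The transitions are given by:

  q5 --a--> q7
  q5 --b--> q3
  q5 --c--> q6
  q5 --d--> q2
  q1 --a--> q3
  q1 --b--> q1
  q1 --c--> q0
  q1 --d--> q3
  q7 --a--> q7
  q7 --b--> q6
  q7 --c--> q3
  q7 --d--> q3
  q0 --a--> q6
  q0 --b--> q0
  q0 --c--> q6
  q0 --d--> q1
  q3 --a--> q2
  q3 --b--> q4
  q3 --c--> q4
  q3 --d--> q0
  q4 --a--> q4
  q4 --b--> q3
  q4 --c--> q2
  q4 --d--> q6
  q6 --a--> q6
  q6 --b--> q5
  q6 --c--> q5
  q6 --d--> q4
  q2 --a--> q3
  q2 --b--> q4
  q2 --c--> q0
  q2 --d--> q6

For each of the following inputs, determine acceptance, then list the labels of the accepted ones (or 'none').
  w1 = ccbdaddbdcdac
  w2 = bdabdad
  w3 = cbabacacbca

w1: Trace: q5 -c-> q6 -c-> q5 -b-> q3 -d-> q0 -a-> q6 -d-> q4 -d-> q6 -b-> q5 -d-> q2 -c-> q0 -d-> q1 -a-> q3 -c-> q4  → end q4, accepted
w2: Trace: q5 -b-> q3 -d-> q0 -a-> q6 -b-> q5 -d-> q2 -a-> q3 -d-> q0  → end q0, accepted
w3: Trace: q5 -c-> q6 -b-> q5 -a-> q7 -b-> q6 -a-> q6 -c-> q5 -a-> q7 -c-> q3 -b-> q4 -c-> q2 -a-> q3  → end q3, accepted

w1, w2, w3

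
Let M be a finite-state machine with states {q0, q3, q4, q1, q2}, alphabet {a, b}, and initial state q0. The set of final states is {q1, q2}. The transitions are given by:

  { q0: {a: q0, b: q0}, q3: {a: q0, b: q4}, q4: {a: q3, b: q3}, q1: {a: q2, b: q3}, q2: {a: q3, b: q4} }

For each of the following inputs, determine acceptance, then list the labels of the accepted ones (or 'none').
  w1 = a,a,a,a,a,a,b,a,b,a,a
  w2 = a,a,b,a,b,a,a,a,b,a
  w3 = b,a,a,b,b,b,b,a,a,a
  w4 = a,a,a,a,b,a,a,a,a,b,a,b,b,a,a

w1:
  start at q0
  read 'a': q0 → q0
  read 'a': q0 → q0
  read 'a': q0 → q0
  read 'a': q0 → q0
  read 'a': q0 → q0
  read 'a': q0 → q0
  read 'b': q0 → q0
  read 'a': q0 → q0
  read 'b': q0 → q0
  read 'a': q0 → q0
  read 'a': q0 → q0
  end q0, rejected
w2:
  start at q0
  read 'a': q0 → q0
  read 'a': q0 → q0
  read 'b': q0 → q0
  read 'a': q0 → q0
  read 'b': q0 → q0
  read 'a': q0 → q0
  read 'a': q0 → q0
  read 'a': q0 → q0
  read 'b': q0 → q0
  read 'a': q0 → q0
  end q0, rejected
w3:
  start at q0
  read 'b': q0 → q0
  read 'a': q0 → q0
  read 'a': q0 → q0
  read 'b': q0 → q0
  read 'b': q0 → q0
  read 'b': q0 → q0
  read 'b': q0 → q0
  read 'a': q0 → q0
  read 'a': q0 → q0
  read 'a': q0 → q0
  end q0, rejected
w4:
  start at q0
  read 'a': q0 → q0
  read 'a': q0 → q0
  read 'a': q0 → q0
  read 'a': q0 → q0
  read 'b': q0 → q0
  read 'a': q0 → q0
  read 'a': q0 → q0
  read 'a': q0 → q0
  read 'a': q0 → q0
  read 'b': q0 → q0
  read 'a': q0 → q0
  read 'b': q0 → q0
  read 'b': q0 → q0
  read 'a': q0 → q0
  read 'a': q0 → q0
  end q0, rejected

none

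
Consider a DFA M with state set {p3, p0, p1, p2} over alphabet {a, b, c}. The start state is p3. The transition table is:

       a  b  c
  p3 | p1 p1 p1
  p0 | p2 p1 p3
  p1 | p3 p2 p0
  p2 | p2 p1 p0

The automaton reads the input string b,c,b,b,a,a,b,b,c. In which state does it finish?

start at p3
read 'b': p3 → p1
read 'c': p1 → p0
read 'b': p0 → p1
read 'b': p1 → p2
read 'a': p2 → p2
read 'a': p2 → p2
read 'b': p2 → p1
read 'b': p1 → p2
read 'c': p2 → p0

p0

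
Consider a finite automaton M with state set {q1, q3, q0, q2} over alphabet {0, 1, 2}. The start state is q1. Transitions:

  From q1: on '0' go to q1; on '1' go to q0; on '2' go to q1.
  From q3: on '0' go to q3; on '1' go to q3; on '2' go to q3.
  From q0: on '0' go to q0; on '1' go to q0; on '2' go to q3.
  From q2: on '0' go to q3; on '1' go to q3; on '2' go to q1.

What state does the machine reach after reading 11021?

q1 → q0 → q0 → q0 → q3 → q3

q3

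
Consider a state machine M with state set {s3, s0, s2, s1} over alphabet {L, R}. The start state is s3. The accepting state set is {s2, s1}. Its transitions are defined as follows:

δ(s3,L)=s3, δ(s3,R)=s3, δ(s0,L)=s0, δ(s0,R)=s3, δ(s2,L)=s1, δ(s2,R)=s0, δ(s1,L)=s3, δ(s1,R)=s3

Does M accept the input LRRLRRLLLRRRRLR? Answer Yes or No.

No

start at s3
read 'L': s3 → s3
read 'R': s3 → s3
read 'R': s3 → s3
read 'L': s3 → s3
read 'R': s3 → s3
read 'R': s3 → s3
read 'L': s3 → s3
read 'L': s3 → s3
read 'L': s3 → s3
read 'R': s3 → s3
read 'R': s3 → s3
read 'R': s3 → s3
read 'R': s3 → s3
read 'L': s3 → s3
read 'R': s3 → s3
End state s3 is not accepting.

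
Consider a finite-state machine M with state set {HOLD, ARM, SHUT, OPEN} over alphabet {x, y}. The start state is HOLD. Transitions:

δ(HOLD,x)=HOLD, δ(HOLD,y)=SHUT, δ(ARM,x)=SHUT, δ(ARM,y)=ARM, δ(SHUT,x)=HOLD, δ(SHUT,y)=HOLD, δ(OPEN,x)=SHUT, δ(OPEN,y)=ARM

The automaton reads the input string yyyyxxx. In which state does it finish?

HOLD

start at HOLD
read 'y': HOLD → SHUT
read 'y': SHUT → HOLD
read 'y': HOLD → SHUT
read 'y': SHUT → HOLD
read 'x': HOLD → HOLD
read 'x': HOLD → HOLD
read 'x': HOLD → HOLD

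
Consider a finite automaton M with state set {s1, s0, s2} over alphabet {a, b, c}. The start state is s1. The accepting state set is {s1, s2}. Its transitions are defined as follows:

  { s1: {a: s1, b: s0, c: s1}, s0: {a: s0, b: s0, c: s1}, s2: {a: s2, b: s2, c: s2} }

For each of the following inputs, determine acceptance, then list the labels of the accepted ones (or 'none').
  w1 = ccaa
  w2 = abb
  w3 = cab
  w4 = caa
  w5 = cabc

w1: s1 → s1 → s1 → s1 → s1  → end s1, accepted
w2: s1 → s1 → s0 → s0  → end s0, rejected
w3: s1 → s1 → s1 → s0  → end s0, rejected
w4: s1 → s1 → s1 → s1  → end s1, accepted
w5: s1 → s1 → s1 → s0 → s1  → end s1, accepted

w1, w4, w5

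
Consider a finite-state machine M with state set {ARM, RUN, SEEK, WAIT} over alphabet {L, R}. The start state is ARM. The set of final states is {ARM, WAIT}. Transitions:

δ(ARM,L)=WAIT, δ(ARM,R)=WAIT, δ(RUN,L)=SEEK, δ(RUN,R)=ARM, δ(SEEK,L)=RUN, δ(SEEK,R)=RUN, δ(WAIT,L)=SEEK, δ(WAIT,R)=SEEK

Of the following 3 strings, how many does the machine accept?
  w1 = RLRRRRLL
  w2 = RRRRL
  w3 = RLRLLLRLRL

1

w1:
  start at ARM
  read 'R': ARM → WAIT
  read 'L': WAIT → SEEK
  read 'R': SEEK → RUN
  read 'R': RUN → ARM
  read 'R': ARM → WAIT
  read 'R': WAIT → SEEK
  read 'L': SEEK → RUN
  read 'L': RUN → SEEK
  end SEEK, rejected
w2:
  start at ARM
  read 'R': ARM → WAIT
  read 'R': WAIT → SEEK
  read 'R': SEEK → RUN
  read 'R': RUN → ARM
  read 'L': ARM → WAIT
  end WAIT, accepted
w3:
  start at ARM
  read 'R': ARM → WAIT
  read 'L': WAIT → SEEK
  read 'R': SEEK → RUN
  read 'L': RUN → SEEK
  read 'L': SEEK → RUN
  read 'L': RUN → SEEK
  read 'R': SEEK → RUN
  read 'L': RUN → SEEK
  read 'R': SEEK → RUN
  read 'L': RUN → SEEK
  end SEEK, rejected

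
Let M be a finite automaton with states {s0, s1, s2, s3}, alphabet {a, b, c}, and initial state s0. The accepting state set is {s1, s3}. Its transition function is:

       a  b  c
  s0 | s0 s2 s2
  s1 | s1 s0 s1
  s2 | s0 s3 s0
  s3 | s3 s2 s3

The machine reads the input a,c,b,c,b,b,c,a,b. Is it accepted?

Trace: s0 -a-> s0 -c-> s2 -b-> s3 -c-> s3 -b-> s2 -b-> s3 -c-> s3 -a-> s3 -b-> s2
End state s2 is not accepting.

No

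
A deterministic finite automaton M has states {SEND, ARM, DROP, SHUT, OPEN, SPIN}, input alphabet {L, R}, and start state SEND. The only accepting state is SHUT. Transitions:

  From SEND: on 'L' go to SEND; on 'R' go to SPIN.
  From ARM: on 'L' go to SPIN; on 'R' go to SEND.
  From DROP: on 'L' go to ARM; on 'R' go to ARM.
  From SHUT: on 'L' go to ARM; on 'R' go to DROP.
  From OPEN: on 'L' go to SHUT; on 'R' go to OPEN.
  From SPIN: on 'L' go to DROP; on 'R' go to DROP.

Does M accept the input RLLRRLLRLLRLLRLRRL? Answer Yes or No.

No

SEND → SPIN → DROP → ARM → SEND → SPIN → DROP → ARM → SEND → SEND → SEND → SPIN → DROP → ARM → SEND → SEND → SPIN → DROP → ARM
End state ARM is not accepting.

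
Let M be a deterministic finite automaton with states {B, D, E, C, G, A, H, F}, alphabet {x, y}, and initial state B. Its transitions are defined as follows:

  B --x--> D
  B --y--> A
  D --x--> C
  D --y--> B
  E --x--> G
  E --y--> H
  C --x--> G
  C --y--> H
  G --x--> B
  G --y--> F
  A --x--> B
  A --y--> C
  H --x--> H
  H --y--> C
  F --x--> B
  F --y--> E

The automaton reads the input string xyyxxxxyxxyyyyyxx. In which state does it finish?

start at B
read 'x': B → D
read 'y': D → B
read 'y': B → A
read 'x': A → B
read 'x': B → D
read 'x': D → C
read 'x': C → G
read 'y': G → F
read 'x': F → B
read 'x': B → D
read 'y': D → B
read 'y': B → A
read 'y': A → C
read 'y': C → H
read 'y': H → C
read 'x': C → G
read 'x': G → B

B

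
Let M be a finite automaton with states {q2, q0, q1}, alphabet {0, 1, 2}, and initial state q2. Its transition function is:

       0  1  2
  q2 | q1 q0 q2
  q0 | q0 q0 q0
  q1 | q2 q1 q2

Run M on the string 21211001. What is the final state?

q2 → q2 → q0 → q0 → q0 → q0 → q0 → q0 → q0

q0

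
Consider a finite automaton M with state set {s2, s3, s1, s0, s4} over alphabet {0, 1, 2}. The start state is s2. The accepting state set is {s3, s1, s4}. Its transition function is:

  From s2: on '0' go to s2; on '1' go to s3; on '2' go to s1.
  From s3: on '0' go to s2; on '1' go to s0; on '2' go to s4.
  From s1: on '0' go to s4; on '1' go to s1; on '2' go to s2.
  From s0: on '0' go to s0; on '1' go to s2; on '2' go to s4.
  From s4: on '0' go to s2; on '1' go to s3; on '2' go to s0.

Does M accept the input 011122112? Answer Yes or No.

s2 → s2 → s3 → s0 → s2 → s1 → s2 → s3 → s0 → s4
End state s4 is accepting.

Yes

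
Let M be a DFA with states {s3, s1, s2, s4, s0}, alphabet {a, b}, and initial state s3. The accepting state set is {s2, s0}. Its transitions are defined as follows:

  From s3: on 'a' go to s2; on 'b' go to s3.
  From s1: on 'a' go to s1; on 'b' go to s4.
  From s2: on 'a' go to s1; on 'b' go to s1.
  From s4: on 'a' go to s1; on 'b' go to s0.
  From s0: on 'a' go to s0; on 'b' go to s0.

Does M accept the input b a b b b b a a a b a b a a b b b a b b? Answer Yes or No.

Yes

Trace: s3 -b-> s3 -a-> s2 -b-> s1 -b-> s4 -b-> s0 -b-> s0 -a-> s0 -a-> s0 -a-> s0 -b-> s0 -a-> s0 -b-> s0 -a-> s0 -a-> s0 -b-> s0 -b-> s0 -b-> s0 -a-> s0 -b-> s0 -b-> s0
End state s0 is accepting.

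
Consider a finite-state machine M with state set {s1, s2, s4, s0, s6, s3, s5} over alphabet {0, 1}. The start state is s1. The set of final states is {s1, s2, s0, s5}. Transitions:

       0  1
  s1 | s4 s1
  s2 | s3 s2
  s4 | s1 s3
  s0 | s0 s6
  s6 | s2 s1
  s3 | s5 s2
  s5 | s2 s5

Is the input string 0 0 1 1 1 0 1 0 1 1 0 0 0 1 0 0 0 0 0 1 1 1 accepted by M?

Yes

s1 → s4 → s1 → s1 → s1 → s1 → s4 → s3 → s5 → s5 → s5 → s2 → s3 → s5 → s5 → s2 → s3 → s5 → s2 → s3 → s2 → s2 → s2
End state s2 is accepting.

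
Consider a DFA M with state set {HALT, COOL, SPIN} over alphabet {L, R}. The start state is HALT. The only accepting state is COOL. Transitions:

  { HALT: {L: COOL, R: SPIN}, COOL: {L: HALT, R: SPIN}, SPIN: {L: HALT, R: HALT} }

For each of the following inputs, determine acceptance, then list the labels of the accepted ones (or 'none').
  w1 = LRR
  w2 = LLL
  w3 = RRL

w1: HALT → COOL → SPIN → HALT  → end HALT, rejected
w2: HALT → COOL → HALT → COOL  → end COOL, accepted
w3: HALT → SPIN → HALT → COOL  → end COOL, accepted

w2, w3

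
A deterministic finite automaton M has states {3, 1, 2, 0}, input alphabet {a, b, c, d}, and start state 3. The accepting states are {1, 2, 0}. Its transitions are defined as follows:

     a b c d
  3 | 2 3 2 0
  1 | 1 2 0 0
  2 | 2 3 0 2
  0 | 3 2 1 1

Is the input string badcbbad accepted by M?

Trace: 3 -b-> 3 -a-> 2 -d-> 2 -c-> 0 -b-> 2 -b-> 3 -a-> 2 -d-> 2
End state 2 is accepting.

Yes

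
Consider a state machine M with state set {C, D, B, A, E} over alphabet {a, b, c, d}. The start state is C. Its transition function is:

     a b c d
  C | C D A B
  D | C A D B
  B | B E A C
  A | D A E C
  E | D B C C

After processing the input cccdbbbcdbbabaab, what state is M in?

D

start at C
read 'c': C → A
read 'c': A → E
read 'c': E → C
read 'd': C → B
read 'b': B → E
read 'b': E → B
read 'b': B → E
read 'c': E → C
read 'd': C → B
read 'b': B → E
read 'b': E → B
read 'a': B → B
read 'b': B → E
read 'a': E → D
read 'a': D → C
read 'b': C → D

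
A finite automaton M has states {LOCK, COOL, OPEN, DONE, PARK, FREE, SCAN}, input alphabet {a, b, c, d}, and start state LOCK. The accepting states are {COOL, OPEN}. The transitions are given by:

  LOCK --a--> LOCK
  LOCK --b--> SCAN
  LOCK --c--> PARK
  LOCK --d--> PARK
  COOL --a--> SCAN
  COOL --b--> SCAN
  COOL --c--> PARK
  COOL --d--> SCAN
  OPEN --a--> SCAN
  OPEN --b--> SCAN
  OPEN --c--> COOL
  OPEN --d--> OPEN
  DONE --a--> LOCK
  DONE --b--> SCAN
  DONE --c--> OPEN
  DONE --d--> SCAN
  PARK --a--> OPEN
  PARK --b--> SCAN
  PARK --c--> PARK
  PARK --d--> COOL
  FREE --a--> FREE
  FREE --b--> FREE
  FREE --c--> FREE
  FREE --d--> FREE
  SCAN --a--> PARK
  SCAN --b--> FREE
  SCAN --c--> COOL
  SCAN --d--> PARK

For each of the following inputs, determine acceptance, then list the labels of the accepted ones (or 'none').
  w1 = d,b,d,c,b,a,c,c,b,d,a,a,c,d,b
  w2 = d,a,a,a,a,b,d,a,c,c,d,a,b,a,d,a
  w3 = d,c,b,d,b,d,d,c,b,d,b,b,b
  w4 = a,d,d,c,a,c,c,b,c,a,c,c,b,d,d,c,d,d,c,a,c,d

none

w1:
  start at LOCK
  read 'd': LOCK → PARK
  read 'b': PARK → SCAN
  read 'd': SCAN → PARK
  read 'c': PARK → PARK
  read 'b': PARK → SCAN
  read 'a': SCAN → PARK
  read 'c': PARK → PARK
  read 'c': PARK → PARK
  read 'b': PARK → SCAN
  read 'd': SCAN → PARK
  read 'a': PARK → OPEN
  read 'a': OPEN → SCAN
  read 'c': SCAN → COOL
  read 'd': COOL → SCAN
  read 'b': SCAN → FREE
  end FREE, rejected
w2:
  start at LOCK
  read 'd': LOCK → PARK
  read 'a': PARK → OPEN
  read 'a': OPEN → SCAN
  read 'a': SCAN → PARK
  read 'a': PARK → OPEN
  read 'b': OPEN → SCAN
  read 'd': SCAN → PARK
  read 'a': PARK → OPEN
  read 'c': OPEN → COOL
  read 'c': COOL → PARK
  read 'd': PARK → COOL
  read 'a': COOL → SCAN
  read 'b': SCAN → FREE
  read 'a': FREE → FREE
  read 'd': FREE → FREE
  read 'a': FREE → FREE
  end FREE, rejected
w3:
  start at LOCK
  read 'd': LOCK → PARK
  read 'c': PARK → PARK
  read 'b': PARK → SCAN
  read 'd': SCAN → PARK
  read 'b': PARK → SCAN
  read 'd': SCAN → PARK
  read 'd': PARK → COOL
  read 'c': COOL → PARK
  read 'b': PARK → SCAN
  read 'd': SCAN → PARK
  read 'b': PARK → SCAN
  read 'b': SCAN → FREE
  read 'b': FREE → FREE
  end FREE, rejected
w4:
  start at LOCK
  read 'a': LOCK → LOCK
  read 'd': LOCK → PARK
  read 'd': PARK → COOL
  read 'c': COOL → PARK
  read 'a': PARK → OPEN
  read 'c': OPEN → COOL
  read 'c': COOL → PARK
  read 'b': PARK → SCAN
  read 'c': SCAN → COOL
  read 'a': COOL → SCAN
  read 'c': SCAN → COOL
  read 'c': COOL → PARK
  read 'b': PARK → SCAN
  read 'd': SCAN → PARK
  read 'd': PARK → COOL
  read 'c': COOL → PARK
  read 'd': PARK → COOL
  read 'd': COOL → SCAN
  read 'c': SCAN → COOL
  read 'a': COOL → SCAN
  read 'c': SCAN → COOL
  read 'd': COOL → SCAN
  end SCAN, rejected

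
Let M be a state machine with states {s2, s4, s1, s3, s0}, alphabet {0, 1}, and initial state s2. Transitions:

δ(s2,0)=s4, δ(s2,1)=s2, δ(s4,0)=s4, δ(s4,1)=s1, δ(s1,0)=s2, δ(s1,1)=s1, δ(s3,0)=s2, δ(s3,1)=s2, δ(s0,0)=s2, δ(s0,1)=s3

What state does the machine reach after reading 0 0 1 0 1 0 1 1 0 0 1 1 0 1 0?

Trace: s2 -0-> s4 -0-> s4 -1-> s1 -0-> s2 -1-> s2 -0-> s4 -1-> s1 -1-> s1 -0-> s2 -0-> s4 -1-> s1 -1-> s1 -0-> s2 -1-> s2 -0-> s4

s4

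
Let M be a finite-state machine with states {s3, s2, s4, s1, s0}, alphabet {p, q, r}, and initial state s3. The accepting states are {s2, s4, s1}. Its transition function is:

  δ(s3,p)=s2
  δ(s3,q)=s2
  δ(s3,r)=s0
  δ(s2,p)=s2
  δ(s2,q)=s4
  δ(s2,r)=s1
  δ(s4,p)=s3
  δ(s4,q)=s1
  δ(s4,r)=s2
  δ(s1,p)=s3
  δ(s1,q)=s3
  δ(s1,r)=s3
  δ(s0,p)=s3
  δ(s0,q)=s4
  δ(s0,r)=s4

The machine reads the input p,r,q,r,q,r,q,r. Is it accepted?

Yes

s3 → s2 → s1 → s3 → s0 → s4 → s2 → s4 → s2
End state s2 is accepting.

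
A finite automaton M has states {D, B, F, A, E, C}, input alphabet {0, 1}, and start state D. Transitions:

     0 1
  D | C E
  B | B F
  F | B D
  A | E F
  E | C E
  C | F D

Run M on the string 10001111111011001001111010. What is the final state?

D → E → C → F → B → F → D → E → E → E → E → E → C → D → E → C → F → D → C → F → D → E → E → E → C → D → C

C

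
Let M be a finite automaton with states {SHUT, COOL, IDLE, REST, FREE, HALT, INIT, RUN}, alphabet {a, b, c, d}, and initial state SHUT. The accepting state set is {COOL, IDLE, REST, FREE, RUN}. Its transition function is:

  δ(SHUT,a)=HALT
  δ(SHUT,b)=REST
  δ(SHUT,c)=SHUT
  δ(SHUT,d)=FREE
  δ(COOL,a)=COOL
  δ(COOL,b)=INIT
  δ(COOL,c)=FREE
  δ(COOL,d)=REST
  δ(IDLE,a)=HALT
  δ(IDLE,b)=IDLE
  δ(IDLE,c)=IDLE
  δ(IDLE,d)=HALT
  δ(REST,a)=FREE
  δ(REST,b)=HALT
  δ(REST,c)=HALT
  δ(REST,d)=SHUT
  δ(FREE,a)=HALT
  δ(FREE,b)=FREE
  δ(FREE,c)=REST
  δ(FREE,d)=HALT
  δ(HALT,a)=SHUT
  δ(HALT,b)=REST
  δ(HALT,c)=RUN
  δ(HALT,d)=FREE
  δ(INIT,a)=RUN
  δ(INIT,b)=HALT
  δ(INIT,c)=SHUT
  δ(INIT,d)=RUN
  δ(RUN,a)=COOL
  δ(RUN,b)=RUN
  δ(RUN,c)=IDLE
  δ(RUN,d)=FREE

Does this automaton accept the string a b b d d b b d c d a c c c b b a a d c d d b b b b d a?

Trace: SHUT -a-> HALT -b-> REST -b-> HALT -d-> FREE -d-> HALT -b-> REST -b-> HALT -d-> FREE -c-> REST -d-> SHUT -a-> HALT -c-> RUN -c-> IDLE -c-> IDLE -b-> IDLE -b-> IDLE -a-> HALT -a-> SHUT -d-> FREE -c-> REST -d-> SHUT -d-> FREE -b-> FREE -b-> FREE -b-> FREE -b-> FREE -d-> HALT -a-> SHUT
End state SHUT is not accepting.

No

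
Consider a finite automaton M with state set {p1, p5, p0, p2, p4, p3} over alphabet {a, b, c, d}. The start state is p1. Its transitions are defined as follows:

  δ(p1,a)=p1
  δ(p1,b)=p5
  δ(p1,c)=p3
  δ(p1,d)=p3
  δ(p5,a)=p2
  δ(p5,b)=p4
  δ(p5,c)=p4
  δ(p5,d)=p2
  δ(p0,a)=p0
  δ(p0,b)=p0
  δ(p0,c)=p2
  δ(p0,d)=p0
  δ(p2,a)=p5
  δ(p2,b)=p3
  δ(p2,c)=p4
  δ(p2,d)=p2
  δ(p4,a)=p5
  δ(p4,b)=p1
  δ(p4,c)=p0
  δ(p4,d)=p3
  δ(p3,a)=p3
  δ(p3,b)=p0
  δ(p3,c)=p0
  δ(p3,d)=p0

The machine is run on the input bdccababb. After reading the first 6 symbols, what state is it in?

start at p1
read 'b': p1 → p5
read 'd': p5 → p2
read 'c': p2 → p4
read 'c': p4 → p0
read 'a': p0 → p0
read 'b': p0 → p0
After 6 symbols: p0.

p0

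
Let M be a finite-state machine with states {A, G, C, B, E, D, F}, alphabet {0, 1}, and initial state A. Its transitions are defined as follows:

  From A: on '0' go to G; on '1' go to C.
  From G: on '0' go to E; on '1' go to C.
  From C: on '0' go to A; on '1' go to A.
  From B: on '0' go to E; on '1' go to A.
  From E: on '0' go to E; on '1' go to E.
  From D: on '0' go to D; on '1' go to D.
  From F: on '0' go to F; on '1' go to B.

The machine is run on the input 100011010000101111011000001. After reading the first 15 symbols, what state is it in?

E

start at A
read '1': A → C
read '0': C → A
read '0': A → G
read '0': G → E
read '1': E → E
read '1': E → E
read '0': E → E
read '1': E → E
read '0': E → E
read '0': E → E
read '0': E → E
read '0': E → E
read '1': E → E
read '0': E → E
read '1': E → E
After 15 symbols: E.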